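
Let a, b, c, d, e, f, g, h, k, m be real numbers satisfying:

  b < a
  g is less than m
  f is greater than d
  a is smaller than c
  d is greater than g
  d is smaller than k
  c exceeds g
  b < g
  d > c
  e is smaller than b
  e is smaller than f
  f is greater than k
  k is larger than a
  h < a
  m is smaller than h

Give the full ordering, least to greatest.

e < b < g < m < h < a < c < d < k < f

Each adjacent pair is fixed by a given relation: e < b; b < g; g < m; m < h; h < a; a < c; c < d; d < k; k < f. Chaining them end to end gives the full order.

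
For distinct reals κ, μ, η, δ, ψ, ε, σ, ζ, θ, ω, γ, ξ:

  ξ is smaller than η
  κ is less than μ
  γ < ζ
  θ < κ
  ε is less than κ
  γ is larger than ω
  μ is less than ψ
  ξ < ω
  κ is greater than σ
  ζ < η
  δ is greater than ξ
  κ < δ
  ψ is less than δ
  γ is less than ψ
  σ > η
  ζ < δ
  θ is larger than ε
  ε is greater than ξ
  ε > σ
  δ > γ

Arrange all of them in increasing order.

Each adjacent pair is fixed by a given relation: ξ < ω; ω < γ; γ < ζ; ζ < η; η < σ; σ < ε; ε < θ; θ < κ; κ < μ; μ < ψ; ψ < δ. Chaining them end to end gives the full order.

ξ < ω < γ < ζ < η < σ < ε < θ < κ < μ < ψ < δ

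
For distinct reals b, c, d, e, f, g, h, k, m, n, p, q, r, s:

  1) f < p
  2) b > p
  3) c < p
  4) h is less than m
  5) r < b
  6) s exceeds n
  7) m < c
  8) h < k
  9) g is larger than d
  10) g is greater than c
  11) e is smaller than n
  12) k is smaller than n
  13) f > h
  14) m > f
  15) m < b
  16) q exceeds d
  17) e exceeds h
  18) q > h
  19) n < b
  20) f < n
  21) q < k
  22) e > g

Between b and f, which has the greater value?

Following the relations from f: f < m < c < g < e < n < b.
So f < b; b is the larger of the two.

b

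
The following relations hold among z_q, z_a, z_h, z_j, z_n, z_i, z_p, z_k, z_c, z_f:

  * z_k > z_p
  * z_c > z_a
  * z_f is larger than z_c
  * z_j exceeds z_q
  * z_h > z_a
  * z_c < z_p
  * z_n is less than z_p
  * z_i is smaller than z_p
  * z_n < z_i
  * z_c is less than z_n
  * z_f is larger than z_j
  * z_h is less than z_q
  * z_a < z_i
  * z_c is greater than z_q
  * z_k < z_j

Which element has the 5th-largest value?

z_i

Piecing the relations together gives one ordering: z_a < z_h < z_q < z_c < z_n < z_i < z_p < z_k < z_j < z_f.
Counting 5 from the largest end gives z_i.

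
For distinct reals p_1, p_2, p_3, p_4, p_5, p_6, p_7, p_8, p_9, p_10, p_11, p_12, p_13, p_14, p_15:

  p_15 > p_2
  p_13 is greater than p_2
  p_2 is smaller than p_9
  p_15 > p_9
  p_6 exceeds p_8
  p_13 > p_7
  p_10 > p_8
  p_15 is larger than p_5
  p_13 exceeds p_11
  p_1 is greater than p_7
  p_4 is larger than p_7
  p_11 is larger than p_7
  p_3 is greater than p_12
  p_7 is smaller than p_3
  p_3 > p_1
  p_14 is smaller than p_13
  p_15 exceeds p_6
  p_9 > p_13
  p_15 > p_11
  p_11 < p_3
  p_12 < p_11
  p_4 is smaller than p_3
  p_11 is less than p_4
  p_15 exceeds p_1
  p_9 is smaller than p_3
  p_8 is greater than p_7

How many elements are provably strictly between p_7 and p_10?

1

The relations place p_7 below p_10. An element lies strictly between them when it is forced above p_7 and also forced below p_10.
Above p_7: {p_8, p_11, p_13, p_4, p_6, p_9, p_1, p_3, p_15}. Below p_10: {p_8}.
Intersection: {p_8} — 1.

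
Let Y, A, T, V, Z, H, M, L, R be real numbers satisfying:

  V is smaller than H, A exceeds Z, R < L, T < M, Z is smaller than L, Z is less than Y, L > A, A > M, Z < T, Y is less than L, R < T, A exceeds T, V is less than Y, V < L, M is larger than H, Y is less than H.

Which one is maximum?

L

Chaining downward from L: directly below it, R, Z, V, Y, A; then T, M; then H.
That covers every other element, and nothing is given above L, so L is the maximum.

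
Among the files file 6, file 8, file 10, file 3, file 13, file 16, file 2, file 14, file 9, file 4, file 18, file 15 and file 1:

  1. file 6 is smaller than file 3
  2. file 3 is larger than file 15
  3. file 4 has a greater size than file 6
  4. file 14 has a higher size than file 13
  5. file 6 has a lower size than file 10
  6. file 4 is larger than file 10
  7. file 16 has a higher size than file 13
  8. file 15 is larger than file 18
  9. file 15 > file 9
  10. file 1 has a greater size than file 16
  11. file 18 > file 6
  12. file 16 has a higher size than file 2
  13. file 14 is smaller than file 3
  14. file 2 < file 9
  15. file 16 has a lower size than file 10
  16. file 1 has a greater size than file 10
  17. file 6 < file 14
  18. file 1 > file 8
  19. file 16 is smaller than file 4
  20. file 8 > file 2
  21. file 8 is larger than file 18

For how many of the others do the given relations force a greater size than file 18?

4

Directly above file 18: file 8, file 15.
One step further: file 1, file 3 (4 so far).
Nothing else is reachable above file 18; 4 in all.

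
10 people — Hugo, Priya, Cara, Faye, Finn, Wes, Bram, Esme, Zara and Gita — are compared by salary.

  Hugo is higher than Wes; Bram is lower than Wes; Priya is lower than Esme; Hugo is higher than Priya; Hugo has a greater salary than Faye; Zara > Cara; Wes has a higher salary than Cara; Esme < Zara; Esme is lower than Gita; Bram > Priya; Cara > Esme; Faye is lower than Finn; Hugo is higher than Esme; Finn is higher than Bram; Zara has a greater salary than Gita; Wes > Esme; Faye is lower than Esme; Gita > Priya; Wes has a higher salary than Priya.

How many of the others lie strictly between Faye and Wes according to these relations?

The relations place Faye below Wes. An element lies strictly between them when it is forced above Faye and also forced below Wes.
Above Faye: {Esme, Cara, Gita, Finn, Hugo, Zara}. Below Wes: {Priya, Esme, Cara, Bram}.
Intersection: {Esme, Cara} — 2.

2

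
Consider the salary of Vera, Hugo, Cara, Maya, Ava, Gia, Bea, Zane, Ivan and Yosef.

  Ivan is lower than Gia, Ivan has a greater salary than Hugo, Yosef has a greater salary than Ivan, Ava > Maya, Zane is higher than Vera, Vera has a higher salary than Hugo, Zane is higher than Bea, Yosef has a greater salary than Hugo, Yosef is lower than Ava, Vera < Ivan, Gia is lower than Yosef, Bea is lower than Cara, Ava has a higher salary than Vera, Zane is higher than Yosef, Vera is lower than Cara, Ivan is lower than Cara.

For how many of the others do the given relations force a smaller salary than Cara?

From Cara the given relations immediately reach Vera, Ivan, Bea.
From those, Hugo — 4 in total.
Nothing else is reachable below Cara; 4 in all.

4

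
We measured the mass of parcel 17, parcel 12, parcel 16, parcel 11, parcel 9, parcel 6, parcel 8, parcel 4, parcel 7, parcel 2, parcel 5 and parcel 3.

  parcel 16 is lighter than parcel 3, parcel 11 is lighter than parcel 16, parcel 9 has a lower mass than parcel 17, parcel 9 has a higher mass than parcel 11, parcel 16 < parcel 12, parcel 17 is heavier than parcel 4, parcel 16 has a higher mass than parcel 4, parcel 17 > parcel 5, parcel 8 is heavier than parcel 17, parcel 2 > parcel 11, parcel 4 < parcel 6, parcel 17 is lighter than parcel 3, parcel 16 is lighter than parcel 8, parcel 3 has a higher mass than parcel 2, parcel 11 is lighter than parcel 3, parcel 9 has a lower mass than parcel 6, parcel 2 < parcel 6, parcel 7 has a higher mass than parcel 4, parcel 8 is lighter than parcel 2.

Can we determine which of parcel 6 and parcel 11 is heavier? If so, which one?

parcel 6

Following the relations from parcel 11: parcel 11 < parcel 9 < parcel 17 < parcel 8 < parcel 2 < parcel 6.
So parcel 6 is heavier.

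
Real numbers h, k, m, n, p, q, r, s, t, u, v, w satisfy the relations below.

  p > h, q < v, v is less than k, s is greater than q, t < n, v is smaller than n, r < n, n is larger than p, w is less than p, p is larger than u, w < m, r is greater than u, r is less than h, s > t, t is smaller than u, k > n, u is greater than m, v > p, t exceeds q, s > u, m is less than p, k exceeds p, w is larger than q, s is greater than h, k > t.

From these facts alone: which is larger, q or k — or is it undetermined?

q < w < m < u < r < h < p < v < n < k, by transitivity through w, m, u, r, h, p, v, n.
So k is larger.

k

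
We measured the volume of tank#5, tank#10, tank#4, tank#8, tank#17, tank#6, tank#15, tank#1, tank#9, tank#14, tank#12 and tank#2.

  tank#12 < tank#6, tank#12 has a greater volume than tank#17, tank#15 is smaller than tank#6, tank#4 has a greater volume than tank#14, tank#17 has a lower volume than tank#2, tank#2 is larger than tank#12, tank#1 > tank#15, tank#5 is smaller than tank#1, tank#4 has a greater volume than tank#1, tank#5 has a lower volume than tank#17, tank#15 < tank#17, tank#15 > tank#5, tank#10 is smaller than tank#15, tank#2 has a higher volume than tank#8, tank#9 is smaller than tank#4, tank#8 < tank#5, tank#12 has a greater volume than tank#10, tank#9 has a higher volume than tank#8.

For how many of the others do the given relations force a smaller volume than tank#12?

5

The elements the relations force below tank#12 are tank#8, tank#10, tank#5, tank#15, tank#17 — no chain reaches any other.
That is 5.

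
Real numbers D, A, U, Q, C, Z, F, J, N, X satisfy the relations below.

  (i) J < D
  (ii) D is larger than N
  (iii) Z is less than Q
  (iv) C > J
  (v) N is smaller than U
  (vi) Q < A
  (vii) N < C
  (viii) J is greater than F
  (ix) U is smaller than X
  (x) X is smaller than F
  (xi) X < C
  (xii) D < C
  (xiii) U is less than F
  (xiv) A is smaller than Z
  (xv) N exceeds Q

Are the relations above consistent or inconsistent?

We have Q < A stated directly, yet also A < Z < Q by chaining the others — so A < Q. Contradiction.

inconsistent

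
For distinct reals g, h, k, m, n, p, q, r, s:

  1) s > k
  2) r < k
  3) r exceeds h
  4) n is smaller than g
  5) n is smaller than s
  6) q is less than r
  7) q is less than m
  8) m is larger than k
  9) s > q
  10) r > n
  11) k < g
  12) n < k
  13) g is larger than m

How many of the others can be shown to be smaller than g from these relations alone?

6

The elements the relations force below g are n, q, h, r, k, m — no chain reaches any other.
That is 6.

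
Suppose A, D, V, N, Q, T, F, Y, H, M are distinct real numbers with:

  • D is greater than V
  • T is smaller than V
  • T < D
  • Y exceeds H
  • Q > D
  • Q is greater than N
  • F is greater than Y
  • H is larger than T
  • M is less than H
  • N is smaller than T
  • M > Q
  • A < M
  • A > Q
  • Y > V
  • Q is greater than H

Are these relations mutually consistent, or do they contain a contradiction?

inconsistent

We have H < Q stated directly, yet also Q < A < M < H by chaining the others — so Q < H. Contradiction.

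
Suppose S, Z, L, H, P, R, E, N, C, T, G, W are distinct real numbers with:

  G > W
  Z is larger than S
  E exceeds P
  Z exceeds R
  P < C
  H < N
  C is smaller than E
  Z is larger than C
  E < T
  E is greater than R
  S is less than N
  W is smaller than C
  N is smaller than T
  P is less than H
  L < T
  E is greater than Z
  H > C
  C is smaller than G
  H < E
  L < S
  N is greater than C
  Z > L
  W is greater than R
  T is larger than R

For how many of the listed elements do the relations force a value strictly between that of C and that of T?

4

The relations place C below T. An element lies strictly between them when it is forced above C and also forced below T.
Above C: {G, Z, H, E, N}. Below T: {R, L, P, W, S, Z, H, E, N}.
Intersection: {Z, H, E, N} — 4.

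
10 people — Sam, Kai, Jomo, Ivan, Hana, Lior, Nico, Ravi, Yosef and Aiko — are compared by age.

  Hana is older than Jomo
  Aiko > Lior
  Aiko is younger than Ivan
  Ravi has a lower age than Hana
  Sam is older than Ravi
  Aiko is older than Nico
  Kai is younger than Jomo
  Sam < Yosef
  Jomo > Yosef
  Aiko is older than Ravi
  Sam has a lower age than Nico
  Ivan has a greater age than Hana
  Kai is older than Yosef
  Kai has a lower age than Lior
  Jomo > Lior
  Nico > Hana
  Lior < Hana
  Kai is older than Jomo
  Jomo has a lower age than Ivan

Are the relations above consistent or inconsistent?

inconsistent

Chaining the given relations yields Kai < Lior < Jomo, so Kai < Jomo. But one relation states Jomo < Kai. These cannot both hold.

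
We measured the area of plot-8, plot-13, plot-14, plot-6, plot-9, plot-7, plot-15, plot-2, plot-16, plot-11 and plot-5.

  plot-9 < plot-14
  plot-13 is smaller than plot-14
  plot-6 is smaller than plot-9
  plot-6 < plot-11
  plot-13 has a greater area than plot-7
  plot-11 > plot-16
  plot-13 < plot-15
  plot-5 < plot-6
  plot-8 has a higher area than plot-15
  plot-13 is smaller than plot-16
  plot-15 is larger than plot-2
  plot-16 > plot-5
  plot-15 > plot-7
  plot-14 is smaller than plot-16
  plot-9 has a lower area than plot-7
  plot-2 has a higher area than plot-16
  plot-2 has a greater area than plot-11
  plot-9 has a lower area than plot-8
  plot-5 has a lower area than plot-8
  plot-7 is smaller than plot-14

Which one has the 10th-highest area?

plot-6

The consecutive relations fix a unique order: plot-5 < plot-6 < plot-9 < plot-7 < plot-13 < plot-14 < plot-16 < plot-11 < plot-2 < plot-15 < plot-8.
Counting 10 from the largest end gives plot-6.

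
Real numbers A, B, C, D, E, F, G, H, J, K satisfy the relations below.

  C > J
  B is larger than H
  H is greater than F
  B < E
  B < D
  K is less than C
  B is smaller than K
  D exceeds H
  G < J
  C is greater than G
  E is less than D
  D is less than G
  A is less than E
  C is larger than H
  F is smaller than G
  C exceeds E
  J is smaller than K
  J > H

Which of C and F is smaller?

F

Chaining the given relations: F < H < B < E < D < G < J < K < C.
So F < C; F is the smaller of the two.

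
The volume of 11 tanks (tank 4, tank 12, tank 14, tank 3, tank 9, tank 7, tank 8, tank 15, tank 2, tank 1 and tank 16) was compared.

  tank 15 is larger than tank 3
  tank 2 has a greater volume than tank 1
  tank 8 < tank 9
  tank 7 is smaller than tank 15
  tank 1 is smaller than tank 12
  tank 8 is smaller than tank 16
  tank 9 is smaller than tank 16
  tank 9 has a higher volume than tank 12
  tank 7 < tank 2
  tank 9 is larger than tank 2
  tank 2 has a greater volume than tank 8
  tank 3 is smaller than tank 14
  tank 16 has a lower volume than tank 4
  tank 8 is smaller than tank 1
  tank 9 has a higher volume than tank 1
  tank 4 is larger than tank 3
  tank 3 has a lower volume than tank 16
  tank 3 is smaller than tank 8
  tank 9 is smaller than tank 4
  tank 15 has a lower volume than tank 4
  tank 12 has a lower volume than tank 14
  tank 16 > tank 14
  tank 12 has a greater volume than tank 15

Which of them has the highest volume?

tank 7 is not greatest since tank 7 < tank 15; tank 3 is not greatest since tank 3 < tank 8; tank 15 is not greatest since tank 15 < tank 12; tank 8 is not greatest since tank 8 < tank 1; tank 1 is not greatest since tank 1 < tank 2; tank 12 is not greatest since tank 12 < tank 14; tank 2 is not greatest since tank 2 < tank 9; tank 14 is not greatest since tank 14 < tank 16; tank 9 is not greatest since tank 9 < tank 16; tank 16 is not greatest since tank 16 < tank 4.
Only tank 4 has nothing above it, so tank 4 is the highest volume.

tank 4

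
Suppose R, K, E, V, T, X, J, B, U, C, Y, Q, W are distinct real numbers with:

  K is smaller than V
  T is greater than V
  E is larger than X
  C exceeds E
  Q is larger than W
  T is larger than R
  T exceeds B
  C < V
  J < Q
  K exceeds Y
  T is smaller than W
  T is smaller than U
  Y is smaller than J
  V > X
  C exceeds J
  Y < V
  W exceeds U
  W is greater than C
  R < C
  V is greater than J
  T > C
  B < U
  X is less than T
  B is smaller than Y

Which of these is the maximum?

B is not greatest since B < Y; Y is not greatest since Y < K; X is not greatest since X < V; K is not greatest since K < V; J is not greatest since J < Q; R is not greatest since R < C; E is not greatest since E < C; C is not greatest since C < T; V is not greatest since V < T; T is not greatest since T < W; U is not greatest since U < W; W is not greatest since W < Q.
Only Q has nothing above it, so Q is the maximum.

Q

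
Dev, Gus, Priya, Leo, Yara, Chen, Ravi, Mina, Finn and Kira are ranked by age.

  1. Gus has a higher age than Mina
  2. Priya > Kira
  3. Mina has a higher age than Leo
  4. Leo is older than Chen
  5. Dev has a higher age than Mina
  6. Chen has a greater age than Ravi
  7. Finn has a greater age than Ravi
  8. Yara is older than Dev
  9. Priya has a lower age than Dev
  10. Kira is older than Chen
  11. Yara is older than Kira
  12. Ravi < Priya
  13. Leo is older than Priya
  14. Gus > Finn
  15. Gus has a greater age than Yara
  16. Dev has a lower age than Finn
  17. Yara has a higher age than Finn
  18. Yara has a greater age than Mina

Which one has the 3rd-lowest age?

Kira

The consecutive relations fix a unique order: Ravi < Chen < Kira < Priya < Leo < Mina < Dev < Finn < Yara < Gus.
Counting 3 from the smallest end gives Kira.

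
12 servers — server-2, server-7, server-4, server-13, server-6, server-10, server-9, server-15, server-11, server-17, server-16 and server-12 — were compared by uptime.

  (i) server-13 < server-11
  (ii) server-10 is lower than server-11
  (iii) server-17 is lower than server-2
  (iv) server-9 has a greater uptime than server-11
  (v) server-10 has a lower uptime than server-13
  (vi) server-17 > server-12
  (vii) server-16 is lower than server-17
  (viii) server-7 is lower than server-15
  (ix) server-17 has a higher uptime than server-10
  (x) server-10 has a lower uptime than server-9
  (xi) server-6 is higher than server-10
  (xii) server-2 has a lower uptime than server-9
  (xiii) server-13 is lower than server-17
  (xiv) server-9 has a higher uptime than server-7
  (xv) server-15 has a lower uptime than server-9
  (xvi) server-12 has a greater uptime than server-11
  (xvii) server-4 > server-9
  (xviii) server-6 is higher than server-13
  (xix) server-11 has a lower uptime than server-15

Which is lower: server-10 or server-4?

server-10

server-10 < server-13 and server-13 < server-11 give server-10 < server-11.
With server-11 < server-12: server-10 < server-13 < server-11 < server-12.
Then server-12 < server-17 extends the chain to server-17.
Then server-17 < server-2 extends the chain to server-2.
Then server-2 < server-9 extends the chain to server-9.
With server-9 < server-4: server-10 < server-13 < server-11 < server-12 < server-17 < server-2 < server-9 < server-4.
So server-10 < server-4; server-10 is the lower of the two.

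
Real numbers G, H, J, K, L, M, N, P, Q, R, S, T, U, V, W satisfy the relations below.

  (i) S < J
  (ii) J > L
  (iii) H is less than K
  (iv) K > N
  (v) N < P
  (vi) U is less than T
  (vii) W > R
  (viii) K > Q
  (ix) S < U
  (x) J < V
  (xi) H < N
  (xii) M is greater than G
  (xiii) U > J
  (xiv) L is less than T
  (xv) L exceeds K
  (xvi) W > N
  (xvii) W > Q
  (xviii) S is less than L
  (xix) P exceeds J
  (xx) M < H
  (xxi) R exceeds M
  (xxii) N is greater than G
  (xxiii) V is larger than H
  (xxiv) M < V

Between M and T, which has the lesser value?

M < H and H < N give M < N.
Then N < K extends the chain to K.
Then K < L extends the chain to L.
Then L < T extends the chain to T.
So M < T; M is the smaller of the two.

M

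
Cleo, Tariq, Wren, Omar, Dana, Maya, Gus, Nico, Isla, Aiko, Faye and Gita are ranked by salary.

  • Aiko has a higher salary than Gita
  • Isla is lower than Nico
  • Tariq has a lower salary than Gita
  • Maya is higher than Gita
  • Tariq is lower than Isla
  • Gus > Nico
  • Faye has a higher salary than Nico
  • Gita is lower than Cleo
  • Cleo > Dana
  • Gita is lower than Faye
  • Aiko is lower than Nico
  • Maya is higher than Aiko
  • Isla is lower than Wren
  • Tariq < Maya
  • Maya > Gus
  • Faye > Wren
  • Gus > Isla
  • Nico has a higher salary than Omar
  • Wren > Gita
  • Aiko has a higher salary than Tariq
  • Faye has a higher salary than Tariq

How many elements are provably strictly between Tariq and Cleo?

The relations place Tariq below Cleo. An element lies strictly between them when it is forced above Tariq and also forced below Cleo.
Above Tariq: {Gita, Isla, Aiko, Nico, Wren, Gus, Maya, Faye}. Below Cleo: {Dana, Gita}.
Intersection: {Gita} — 1.

1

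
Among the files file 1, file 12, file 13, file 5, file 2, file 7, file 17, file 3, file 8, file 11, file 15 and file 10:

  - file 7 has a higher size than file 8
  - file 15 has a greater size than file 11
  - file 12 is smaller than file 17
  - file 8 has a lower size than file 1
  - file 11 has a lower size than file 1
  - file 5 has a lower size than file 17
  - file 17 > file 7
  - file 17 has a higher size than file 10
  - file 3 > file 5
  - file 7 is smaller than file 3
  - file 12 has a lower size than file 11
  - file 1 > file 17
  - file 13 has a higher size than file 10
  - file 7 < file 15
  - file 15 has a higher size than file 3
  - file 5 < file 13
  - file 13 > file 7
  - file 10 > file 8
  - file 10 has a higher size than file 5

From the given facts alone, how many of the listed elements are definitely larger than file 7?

5

The elements the relations force above file 7 are file 3, file 17, file 1, file 13, file 15 — no chain reaches any other.
That is 5.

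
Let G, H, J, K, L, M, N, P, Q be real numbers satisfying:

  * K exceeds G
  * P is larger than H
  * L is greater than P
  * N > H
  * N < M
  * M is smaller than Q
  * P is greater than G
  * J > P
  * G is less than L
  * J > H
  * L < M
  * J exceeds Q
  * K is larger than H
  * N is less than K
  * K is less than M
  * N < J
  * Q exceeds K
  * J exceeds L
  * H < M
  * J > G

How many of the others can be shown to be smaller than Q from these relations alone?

From Q the given relations immediately reach K, M.
From those, G, H, L, N — 6 in total.
From those, P — 7 in total.
No other element is forced below Q by the given relations, so the count is 7.

7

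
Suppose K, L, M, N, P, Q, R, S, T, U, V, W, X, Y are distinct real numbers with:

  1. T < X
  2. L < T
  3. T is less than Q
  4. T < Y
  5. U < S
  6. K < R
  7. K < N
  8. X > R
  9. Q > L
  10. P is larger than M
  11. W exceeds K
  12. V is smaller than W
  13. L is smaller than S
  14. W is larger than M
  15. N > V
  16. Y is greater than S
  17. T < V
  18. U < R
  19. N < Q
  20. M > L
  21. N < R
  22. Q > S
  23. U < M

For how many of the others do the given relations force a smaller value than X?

Directly below X: T, R.
One step further: L, K, U, N (6 so far).
One step further: V (7 so far).
No other element is forced below X by the given relations, so the count is 7.

7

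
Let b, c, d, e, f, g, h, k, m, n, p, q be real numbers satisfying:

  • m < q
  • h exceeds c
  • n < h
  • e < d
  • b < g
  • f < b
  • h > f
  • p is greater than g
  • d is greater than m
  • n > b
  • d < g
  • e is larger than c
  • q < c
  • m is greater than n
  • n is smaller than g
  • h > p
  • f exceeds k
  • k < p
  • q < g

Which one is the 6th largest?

Chaining the given pairs: k < f < b < n < m < q < c < e < d < g < p < h.
Counting 6 from the largest end gives c.

c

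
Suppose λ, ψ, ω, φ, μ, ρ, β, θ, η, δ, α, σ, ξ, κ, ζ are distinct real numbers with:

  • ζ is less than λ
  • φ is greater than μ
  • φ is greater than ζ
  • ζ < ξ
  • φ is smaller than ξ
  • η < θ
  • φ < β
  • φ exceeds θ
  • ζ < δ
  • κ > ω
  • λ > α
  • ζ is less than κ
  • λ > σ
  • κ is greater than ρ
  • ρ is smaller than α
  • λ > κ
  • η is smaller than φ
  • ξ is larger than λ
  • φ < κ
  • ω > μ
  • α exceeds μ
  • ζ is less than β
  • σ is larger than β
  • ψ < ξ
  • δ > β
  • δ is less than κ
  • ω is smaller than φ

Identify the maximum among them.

Chaining downward from ξ: directly below it, ζ, φ, ψ, λ; then η, θ, μ, ω, α, κ, σ; then ρ, β, δ.
That covers every other element, and nothing is given above ξ, so ξ is the maximum.

ξ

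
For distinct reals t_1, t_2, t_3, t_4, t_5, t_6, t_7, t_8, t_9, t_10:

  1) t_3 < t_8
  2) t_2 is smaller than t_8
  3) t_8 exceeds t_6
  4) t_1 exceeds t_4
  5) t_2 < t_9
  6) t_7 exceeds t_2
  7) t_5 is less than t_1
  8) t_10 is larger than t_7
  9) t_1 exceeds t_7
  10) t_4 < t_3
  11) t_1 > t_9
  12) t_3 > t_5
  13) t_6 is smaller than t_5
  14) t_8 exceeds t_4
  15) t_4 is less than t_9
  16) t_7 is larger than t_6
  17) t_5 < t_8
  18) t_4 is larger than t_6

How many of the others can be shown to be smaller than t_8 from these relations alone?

5

Directly below t_8: t_6, t_2, t_4, t_5, t_3.
Nothing else is reachable below t_8; 5 in all.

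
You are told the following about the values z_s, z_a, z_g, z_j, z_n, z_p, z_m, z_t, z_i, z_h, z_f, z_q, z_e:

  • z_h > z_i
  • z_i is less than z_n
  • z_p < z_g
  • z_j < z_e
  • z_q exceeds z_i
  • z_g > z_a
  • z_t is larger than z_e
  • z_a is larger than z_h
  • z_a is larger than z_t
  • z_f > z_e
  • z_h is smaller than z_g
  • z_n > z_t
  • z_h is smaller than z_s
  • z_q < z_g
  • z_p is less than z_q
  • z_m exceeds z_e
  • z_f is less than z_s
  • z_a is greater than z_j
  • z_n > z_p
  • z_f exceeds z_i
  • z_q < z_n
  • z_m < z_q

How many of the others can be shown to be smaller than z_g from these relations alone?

9

Directly below z_g: z_p, z_h, z_q, z_a.
One step further: z_j, z_i, z_m, z_t (8 so far).
One step further: z_e (9 so far).
No other element is forced below z_g by the given relations, so the count is 9.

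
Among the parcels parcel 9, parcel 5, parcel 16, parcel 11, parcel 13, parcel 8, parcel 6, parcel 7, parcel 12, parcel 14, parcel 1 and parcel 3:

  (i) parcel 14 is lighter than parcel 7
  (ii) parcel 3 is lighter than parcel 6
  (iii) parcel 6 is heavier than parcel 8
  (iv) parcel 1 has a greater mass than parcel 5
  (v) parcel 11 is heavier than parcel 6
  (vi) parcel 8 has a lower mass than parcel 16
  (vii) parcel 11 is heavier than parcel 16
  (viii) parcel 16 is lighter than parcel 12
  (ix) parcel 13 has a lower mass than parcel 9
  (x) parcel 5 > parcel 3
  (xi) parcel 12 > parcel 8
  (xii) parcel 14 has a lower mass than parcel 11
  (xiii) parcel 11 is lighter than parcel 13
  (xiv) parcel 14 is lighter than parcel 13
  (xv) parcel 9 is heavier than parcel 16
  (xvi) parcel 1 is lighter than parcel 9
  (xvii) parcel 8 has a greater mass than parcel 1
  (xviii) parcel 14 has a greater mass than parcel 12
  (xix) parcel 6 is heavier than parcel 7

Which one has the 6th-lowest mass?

Chaining the given pairs: parcel 3 < parcel 5 < parcel 1 < parcel 8 < parcel 16 < parcel 12 < parcel 14 < parcel 7 < parcel 6 < parcel 11 < parcel 13 < parcel 9.
The 6th smallest is parcel 12.

parcel 12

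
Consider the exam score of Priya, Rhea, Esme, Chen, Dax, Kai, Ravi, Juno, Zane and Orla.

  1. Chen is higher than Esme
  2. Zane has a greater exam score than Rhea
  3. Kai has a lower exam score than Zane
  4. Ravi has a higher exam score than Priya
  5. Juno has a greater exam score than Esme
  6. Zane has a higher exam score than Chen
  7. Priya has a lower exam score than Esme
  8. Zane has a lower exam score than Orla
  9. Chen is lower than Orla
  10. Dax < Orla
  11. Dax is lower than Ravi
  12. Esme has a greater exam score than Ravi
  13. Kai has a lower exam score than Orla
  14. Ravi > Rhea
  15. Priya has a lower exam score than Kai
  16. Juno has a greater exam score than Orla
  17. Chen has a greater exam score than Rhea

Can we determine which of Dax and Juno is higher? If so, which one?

Dax < Ravi and Ravi < Esme give Dax < Esme.
Then Esme < Chen extends the chain to Chen.
With Chen < Orla: Dax < Ravi < Esme < Chen < Orla.
Then Orla < Juno extends the chain to Juno.
So Juno is higher.

Juno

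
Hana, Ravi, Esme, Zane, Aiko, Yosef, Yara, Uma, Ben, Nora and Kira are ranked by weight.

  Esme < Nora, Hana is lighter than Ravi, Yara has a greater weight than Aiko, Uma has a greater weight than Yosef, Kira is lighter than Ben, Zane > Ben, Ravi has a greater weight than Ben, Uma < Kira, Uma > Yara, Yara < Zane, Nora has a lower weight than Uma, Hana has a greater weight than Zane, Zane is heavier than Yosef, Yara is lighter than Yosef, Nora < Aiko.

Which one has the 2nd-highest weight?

Piecing the relations together gives one ordering: Esme < Nora < Aiko < Yara < Yosef < Uma < Kira < Ben < Zane < Hana < Ravi.
The 2nd largest is Hana.

Hana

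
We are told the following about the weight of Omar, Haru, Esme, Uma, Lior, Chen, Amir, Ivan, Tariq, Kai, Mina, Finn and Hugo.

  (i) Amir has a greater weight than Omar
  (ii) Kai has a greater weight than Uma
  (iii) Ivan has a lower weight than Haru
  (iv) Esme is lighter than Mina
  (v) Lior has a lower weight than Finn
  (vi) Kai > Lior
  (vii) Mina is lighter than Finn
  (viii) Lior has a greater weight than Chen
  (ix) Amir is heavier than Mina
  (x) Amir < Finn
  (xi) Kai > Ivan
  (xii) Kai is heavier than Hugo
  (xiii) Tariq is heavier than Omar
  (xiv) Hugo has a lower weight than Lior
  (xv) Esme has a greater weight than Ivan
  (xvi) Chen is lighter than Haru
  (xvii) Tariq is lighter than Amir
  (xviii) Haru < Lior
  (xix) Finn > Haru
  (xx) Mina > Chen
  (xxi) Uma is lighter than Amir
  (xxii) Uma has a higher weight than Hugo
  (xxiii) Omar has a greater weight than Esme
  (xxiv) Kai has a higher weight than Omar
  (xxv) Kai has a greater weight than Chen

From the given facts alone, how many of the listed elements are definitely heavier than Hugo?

5

The elements the relations force above Hugo are Uma, Lior, Amir, Kai, Finn — no chain reaches any other.
That is 5.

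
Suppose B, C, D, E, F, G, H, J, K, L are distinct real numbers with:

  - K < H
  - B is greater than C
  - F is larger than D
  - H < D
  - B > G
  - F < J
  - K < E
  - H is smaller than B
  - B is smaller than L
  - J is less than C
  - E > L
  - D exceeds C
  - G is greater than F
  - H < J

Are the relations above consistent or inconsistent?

We have F < J stated directly, yet also J < C < D < F by chaining the others — so J < F. Contradiction.

inconsistent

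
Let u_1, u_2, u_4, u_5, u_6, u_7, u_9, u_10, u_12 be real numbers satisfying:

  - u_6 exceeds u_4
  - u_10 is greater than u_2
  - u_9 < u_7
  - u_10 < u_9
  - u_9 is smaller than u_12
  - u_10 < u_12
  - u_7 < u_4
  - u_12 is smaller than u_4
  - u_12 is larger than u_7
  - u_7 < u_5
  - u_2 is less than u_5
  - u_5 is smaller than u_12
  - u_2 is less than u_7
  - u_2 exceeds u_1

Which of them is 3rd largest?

u_12

The consecutive relations fix a unique order: u_1 < u_2 < u_10 < u_9 < u_7 < u_5 < u_12 < u_4 < u_6.
The 3rd largest is u_12.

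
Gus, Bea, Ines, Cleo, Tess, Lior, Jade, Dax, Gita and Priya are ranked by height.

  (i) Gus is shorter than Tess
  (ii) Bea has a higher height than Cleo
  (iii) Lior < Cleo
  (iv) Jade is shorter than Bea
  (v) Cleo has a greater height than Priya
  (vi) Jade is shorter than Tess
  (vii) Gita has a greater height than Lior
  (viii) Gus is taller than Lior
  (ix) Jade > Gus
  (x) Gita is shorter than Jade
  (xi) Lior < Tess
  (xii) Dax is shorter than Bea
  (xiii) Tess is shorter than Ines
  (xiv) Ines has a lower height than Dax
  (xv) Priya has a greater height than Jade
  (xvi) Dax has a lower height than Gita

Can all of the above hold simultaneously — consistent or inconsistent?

inconsistent

We have Jade < Tess stated directly, yet also Tess < Ines < Dax < Gita < Jade by chaining the others — so Tess < Jade. Contradiction.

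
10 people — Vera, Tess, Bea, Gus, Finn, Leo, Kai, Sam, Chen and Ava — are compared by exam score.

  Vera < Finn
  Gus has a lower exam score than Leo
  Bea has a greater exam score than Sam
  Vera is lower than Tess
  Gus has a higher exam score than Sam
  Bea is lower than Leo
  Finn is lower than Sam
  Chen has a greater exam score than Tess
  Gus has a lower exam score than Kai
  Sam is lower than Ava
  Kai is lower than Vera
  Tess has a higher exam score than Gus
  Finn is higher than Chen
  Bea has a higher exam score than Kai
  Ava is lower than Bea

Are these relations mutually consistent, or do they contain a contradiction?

inconsistent

Chaining the given relations yields Gus < Kai < Vera < Tess < Chen < Finn < Sam, so Gus < Sam. But one relation states Sam < Gus. These cannot both hold.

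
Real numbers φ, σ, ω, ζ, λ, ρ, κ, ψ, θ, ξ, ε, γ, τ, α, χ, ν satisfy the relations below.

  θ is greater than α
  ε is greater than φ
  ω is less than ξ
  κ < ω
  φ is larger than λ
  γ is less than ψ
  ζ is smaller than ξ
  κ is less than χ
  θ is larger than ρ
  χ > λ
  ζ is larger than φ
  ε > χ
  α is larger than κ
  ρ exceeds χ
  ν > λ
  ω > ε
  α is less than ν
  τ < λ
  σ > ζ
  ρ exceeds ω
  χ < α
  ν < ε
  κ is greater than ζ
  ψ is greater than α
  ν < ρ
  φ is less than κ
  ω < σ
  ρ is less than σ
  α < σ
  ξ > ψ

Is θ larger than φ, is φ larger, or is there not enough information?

θ

Link the given pairs in sequence: φ < ζ; ζ < κ; κ < χ; χ < α; α < ν; ν < ε; ε < ω; ω < ρ; ρ < θ.
Chaining these gives φ < ζ < κ < χ < α < ν < ε < ω < ρ < θ.
So θ is larger.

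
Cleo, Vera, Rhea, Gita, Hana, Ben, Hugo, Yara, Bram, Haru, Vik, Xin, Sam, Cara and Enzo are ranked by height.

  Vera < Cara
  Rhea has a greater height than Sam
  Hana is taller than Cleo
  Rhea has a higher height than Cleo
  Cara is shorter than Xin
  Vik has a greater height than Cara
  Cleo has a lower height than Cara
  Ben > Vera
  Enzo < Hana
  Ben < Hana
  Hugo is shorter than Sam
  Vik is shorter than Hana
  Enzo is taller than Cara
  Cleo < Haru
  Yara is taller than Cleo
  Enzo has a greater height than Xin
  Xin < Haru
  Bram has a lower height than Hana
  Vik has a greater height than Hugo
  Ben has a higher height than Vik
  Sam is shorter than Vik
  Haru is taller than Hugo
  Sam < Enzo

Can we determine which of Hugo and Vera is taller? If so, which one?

Following every chain through Vera: above Vera we get Cara, Xin, Vik, Enzo, Haru, Ben, Hana.
Hugo is not reached, and no chain runs the other way from Hugo to Vera.
So the given relations leave the order of Vera and Hugo undetermined.

undetermined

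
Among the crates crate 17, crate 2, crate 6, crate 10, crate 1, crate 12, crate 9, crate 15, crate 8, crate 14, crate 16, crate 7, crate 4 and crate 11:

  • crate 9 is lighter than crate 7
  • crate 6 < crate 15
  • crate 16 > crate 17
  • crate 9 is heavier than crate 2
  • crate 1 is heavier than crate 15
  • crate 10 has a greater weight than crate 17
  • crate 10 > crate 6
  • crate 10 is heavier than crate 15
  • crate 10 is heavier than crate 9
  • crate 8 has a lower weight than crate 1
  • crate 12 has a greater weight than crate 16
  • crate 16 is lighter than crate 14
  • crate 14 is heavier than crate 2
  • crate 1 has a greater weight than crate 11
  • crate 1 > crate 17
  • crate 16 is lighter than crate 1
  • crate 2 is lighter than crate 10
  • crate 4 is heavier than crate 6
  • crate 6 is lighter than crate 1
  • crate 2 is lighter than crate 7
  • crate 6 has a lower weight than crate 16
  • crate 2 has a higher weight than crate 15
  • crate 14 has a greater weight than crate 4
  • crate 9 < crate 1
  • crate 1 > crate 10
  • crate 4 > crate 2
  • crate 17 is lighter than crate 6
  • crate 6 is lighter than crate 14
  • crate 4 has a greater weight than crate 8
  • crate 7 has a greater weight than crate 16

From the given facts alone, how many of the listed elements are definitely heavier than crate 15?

From crate 15 the given relations immediately reach crate 2, crate 10, crate 1.
From those, crate 9, crate 4, crate 7, crate 14 — 7 in total.
No other element is forced above crate 15 by the given relations, so the count is 7.

7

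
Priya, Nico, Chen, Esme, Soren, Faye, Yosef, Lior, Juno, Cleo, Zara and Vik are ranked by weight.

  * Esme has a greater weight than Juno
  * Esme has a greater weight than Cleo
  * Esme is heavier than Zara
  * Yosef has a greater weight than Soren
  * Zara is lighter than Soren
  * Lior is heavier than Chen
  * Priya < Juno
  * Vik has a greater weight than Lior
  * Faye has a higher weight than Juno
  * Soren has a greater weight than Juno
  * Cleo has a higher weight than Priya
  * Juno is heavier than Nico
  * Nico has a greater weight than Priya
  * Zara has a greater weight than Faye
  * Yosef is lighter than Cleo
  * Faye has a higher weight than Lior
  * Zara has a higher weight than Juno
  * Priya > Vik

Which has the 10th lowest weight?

Yosef

The consecutive relations fix a unique order: Chen < Lior < Vik < Priya < Nico < Juno < Faye < Zara < Soren < Yosef < Cleo < Esme.
Counting 10 from the smallest end gives Yosef.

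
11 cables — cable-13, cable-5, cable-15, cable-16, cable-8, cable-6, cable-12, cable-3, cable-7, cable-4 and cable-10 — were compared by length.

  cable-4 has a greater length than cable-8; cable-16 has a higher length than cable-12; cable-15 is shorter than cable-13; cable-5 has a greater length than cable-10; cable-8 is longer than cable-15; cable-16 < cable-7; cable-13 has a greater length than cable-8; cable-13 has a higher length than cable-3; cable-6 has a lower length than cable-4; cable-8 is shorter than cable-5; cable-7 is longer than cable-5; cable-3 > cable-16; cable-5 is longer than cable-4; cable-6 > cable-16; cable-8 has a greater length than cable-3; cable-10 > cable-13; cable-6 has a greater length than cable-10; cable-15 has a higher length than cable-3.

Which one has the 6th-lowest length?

cable-13

Piecing the relations together gives one ordering: cable-12 < cable-16 < cable-3 < cable-15 < cable-8 < cable-13 < cable-10 < cable-6 < cable-4 < cable-5 < cable-7.
The 6th smallest is cable-13.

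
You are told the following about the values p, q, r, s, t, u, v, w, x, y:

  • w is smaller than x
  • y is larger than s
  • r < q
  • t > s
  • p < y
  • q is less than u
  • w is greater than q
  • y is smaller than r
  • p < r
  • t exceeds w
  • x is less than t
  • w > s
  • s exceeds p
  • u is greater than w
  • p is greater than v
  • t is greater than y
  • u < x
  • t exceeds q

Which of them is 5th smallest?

r

The consecutive relations fix a unique order: v < p < s < y < r < q < w < u < x < t.
The 5th smallest is r.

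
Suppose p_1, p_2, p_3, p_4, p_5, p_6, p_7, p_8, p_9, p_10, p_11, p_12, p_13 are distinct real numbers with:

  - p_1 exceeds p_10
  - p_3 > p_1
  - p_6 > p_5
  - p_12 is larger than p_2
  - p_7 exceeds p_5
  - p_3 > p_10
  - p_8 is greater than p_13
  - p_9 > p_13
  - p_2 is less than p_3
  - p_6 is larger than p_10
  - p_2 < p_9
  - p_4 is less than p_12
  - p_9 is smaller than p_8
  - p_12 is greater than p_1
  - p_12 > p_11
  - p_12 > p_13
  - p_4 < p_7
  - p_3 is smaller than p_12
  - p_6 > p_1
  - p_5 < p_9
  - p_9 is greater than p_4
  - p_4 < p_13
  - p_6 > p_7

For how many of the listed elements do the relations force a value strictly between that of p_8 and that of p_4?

2

The relations place p_4 below p_8. An element lies strictly between them when it is forced above p_4 and also forced below p_8.
Above p_4: {p_13, p_7, p_9, p_6, p_12}. Below p_8: {p_2, p_13, p_5, p_9}.
Intersection: {p_13, p_9} — 2.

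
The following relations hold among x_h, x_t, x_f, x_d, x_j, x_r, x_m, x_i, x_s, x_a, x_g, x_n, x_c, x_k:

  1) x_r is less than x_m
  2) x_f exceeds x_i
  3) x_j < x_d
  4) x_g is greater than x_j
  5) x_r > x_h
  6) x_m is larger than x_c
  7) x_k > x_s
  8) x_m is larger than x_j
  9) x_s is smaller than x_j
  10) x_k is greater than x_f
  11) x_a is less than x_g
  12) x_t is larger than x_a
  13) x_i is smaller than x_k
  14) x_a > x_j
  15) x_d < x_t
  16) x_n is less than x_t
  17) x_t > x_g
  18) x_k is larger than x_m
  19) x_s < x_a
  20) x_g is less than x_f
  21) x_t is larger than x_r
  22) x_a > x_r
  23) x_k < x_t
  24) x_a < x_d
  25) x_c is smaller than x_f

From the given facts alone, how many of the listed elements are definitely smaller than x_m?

5

From x_m the given relations immediately reach x_j, x_c, x_r.
From those, x_s, x_h — 5 in total.
Nothing else is reachable below x_m; 5 in all.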